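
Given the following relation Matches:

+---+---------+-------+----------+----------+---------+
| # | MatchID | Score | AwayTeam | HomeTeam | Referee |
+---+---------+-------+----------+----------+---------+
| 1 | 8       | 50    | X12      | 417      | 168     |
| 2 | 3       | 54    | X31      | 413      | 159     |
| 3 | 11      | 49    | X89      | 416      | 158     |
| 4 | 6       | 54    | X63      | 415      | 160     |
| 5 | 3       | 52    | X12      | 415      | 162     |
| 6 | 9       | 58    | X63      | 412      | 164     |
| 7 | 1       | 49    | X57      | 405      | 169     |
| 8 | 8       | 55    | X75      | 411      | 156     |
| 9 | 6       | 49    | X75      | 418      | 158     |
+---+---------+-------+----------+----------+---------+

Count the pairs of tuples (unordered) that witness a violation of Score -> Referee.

3

Score=54: violating pairs (2,4) — 1 pair.
Score=49: violating pairs (3,7), (7,9) — 2 pairs.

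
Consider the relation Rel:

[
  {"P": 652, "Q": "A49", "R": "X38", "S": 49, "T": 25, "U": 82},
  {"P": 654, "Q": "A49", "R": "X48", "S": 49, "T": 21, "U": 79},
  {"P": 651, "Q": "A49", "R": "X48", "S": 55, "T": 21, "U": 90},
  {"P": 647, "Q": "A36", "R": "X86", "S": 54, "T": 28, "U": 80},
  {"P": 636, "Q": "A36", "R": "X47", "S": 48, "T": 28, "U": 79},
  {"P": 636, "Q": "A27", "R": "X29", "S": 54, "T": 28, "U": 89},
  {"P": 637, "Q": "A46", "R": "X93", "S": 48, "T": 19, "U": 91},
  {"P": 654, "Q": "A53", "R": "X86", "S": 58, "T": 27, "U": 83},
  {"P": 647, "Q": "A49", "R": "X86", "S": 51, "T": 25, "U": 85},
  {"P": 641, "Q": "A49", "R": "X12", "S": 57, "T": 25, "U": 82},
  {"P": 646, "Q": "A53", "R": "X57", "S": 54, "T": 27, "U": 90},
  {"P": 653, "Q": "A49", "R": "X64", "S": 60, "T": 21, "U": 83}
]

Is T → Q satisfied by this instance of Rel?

T=25: 3 rows → Q = A49, A49, A49 ✓
T=21: 3 rows → Q = A49, A49, A49 ✓
T=28: 3 rows → Q takes values {A36, A27} — violation
T=19: 1 row → Q = A46 ✓
T=27: 2 rows → Q = A53, A53 ✓
Two rows agree on T but differ on Q, so T → Q does not hold.

No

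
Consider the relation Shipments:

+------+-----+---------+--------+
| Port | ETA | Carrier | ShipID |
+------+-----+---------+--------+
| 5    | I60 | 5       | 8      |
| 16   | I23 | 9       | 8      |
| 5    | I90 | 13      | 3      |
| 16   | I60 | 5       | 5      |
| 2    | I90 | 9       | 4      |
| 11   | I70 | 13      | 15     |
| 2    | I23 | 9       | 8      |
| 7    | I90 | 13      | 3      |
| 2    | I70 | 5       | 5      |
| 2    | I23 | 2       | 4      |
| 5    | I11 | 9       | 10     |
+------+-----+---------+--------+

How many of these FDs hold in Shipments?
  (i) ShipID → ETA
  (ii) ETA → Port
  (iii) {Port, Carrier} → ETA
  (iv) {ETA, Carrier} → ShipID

(i) ShipID → ETA: ShipID=8: 3 rows → ETA takes values {I60, I23} — violation; ShipID=5: 2 rows → ETA takes values {I60, I70} — violation; ShipID=4: 2 rows → ETA takes values {I90, I23} — violation — fails.
(ii) ETA → Port: ETA=I60: 2 rows → Port takes values {5, 16} — violation; ETA=I23: 3 rows → Port takes values {16, 2} — violation; ETA=I90: 3 rows → Port takes values {5, 2, 7} — violation; ETA=I70: 2 rows → Port takes values {11, 2} — violation — fails.
(iii) {Port, Carrier} → ETA: (Port=2, Carrier=9): 2 rows → ETA takes values {I90, I23} — violation — fails.
(iv) {ETA, Carrier} → ShipID: (ETA=I60, Carrier=5): 2 rows → ShipID takes values {8, 5} — violation — fails.
None of the 4 dependencies hold.

0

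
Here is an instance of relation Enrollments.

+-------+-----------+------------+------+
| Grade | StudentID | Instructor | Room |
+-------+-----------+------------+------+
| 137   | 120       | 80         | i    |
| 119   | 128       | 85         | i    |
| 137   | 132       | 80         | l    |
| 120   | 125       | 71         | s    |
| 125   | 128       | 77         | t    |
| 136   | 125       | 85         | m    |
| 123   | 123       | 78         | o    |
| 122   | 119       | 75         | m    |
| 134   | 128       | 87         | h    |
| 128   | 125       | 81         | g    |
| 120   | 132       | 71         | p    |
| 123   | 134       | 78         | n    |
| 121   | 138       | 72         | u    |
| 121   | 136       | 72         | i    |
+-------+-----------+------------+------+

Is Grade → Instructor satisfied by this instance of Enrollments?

Yes

Grade=137: 2 rows → Instructor = 80, 80 ✓
Grade=119: 1 row → Instructor = 85 ✓
Grade=120: 2 rows → Instructor = 71, 71 ✓
Grade=125: 1 row → Instructor = 77 ✓
Grade=136: 1 row → Instructor = 85 ✓
Grade=123: 2 rows → Instructor = 78, 78 ✓
Grade=122: 1 row → Instructor = 75 ✓
Grade=134: 1 row → Instructor = 87 ✓
Grade=128: 1 row → Instructor = 81 ✓
Grade=121: 2 rows → Instructor = 72, 72 ✓
Every Grade value is associated with a single Instructor value, so Grade → Instructor holds.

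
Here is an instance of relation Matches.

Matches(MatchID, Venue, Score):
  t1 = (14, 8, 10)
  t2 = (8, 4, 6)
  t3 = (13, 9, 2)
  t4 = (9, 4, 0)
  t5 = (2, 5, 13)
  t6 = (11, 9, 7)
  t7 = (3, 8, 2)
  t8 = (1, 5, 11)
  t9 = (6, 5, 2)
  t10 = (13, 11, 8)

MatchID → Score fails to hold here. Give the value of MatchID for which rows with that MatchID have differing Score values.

13

MatchID=14: row 1 → Score = 10 ✓
MatchID=8: row 2 → Score = 6 ✓
MatchID=13: rows 3, 10 → Score takes values {2, 8} — violation
MatchID=9: row 4 → Score = 0 ✓
MatchID=2: row 5 → Score = 13 ✓
MatchID=11: row 6 → Score = 7 ✓
MatchID=3: row 7 → Score = 2 ✓
MatchID=1: row 8 → Score = 11 ✓
MatchID=6: row 9 → Score = 2 ✓
The only MatchID value with inconsistent Score is MatchID=13.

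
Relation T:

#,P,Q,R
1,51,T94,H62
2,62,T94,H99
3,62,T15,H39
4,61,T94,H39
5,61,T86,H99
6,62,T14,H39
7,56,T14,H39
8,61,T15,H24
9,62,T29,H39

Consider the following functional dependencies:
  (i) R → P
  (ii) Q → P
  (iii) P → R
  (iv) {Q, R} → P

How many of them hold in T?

(i) R → P: R=H99: rows 2, 5 → P takes values {62, 61} — violation; R=H39: rows 3, 4, 6, 7, 9 → P takes values {62, 61, 56} — violation — fails.
(ii) Q → P: Q=T94: rows 1, 2, 4 → P takes values {51, 62, 61} — violation; Q=T15: rows 3, 8 → P takes values {62, 61} — violation; Q=T14: rows 6, 7 → P takes values {62, 56} — violation — fails.
(iii) P → R: P=62: rows 2, 3, 6, 9 → R takes values {H99, H39} — violation; P=61: rows 4, 5, 8 → R takes values {H39, H99, H24} — violation — fails.
(iv) {Q, R} → P: (Q=T14, R=H39): rows 6, 7 → P takes values {62, 56} — violation — fails.
None of the 4 dependencies hold.

0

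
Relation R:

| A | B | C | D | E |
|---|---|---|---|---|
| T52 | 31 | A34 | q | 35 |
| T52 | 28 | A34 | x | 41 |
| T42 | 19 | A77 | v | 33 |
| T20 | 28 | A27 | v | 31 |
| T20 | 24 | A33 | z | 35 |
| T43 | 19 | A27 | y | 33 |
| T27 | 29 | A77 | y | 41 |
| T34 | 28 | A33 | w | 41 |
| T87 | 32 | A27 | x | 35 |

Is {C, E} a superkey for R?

Yes

All 9 rows have distinct {C, E} values, so {C, E} → (all attributes) holds and {C, E} is a superkey.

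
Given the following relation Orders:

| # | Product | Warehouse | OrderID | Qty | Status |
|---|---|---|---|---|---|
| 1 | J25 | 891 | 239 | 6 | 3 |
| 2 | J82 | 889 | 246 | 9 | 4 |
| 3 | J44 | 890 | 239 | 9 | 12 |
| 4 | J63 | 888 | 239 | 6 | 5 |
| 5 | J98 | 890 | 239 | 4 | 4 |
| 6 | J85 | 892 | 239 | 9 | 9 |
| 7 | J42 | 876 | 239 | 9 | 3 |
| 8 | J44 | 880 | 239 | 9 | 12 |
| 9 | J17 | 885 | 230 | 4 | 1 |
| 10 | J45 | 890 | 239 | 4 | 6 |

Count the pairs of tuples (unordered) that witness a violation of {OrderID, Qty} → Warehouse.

7

(OrderID=239, Qty=6): violating pairs (1,4) — 1 pair.
(OrderID=239, Qty=9): violating pairs (3,6), (3,7), (3,8), (6,7), (6,8), (7,8) — 6 pairs.
(OrderID=239, Qty=4): all 2 rows agree on Warehouse — 0 pairs.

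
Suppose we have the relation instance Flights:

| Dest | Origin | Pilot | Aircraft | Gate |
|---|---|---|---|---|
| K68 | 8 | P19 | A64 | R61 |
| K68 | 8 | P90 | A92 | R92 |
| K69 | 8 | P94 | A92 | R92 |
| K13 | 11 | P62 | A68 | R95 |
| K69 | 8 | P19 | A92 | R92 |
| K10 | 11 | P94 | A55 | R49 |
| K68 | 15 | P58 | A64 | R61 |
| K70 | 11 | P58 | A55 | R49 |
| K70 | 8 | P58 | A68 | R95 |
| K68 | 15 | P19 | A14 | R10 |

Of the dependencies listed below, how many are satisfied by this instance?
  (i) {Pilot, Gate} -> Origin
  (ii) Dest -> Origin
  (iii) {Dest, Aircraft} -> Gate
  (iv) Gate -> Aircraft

3

(i) {Pilot, Gate} -> Origin: every LHS value maps to a single RHS value — holds.
(ii) Dest -> Origin: Dest=K68: 4 rows → Origin takes values {8, 15} — violation; Dest=K70: 2 rows → Origin takes values {11, 8} — violation — fails.
(iii) {Dest, Aircraft} -> Gate: every LHS value maps to a single RHS value — holds.
(iv) Gate -> Aircraft: every LHS value maps to a single RHS value — holds.
3 of the 4 dependencies hold.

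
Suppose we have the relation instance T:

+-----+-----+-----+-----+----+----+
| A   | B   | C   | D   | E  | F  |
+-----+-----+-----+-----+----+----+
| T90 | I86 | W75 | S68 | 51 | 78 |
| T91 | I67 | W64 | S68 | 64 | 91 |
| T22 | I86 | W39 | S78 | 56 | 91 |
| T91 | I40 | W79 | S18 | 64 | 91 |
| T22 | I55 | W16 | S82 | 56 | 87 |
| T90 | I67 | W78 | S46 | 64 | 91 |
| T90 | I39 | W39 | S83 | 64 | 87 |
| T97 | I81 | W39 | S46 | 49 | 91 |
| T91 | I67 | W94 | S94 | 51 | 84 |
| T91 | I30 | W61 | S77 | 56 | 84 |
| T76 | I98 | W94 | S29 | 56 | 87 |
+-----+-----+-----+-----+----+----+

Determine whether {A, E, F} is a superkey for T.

Two distinct rows share (A=T91, E=64, F=91), so {A, E, F} does not determine every attribute — not a superkey.

No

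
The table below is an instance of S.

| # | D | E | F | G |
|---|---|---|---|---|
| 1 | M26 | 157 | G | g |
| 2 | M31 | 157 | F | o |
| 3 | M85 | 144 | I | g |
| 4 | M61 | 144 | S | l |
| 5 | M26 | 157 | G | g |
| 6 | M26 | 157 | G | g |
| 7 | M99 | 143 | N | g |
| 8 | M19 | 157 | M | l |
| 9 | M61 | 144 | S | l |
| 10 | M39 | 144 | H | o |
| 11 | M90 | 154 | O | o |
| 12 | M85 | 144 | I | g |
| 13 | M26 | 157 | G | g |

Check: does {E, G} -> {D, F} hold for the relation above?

(E=157, G=g): rows 1, 5, 6, 13 → {D,F} = (M26, G), (M26, G), (M26, G), (M26, G) ✓
(E=157, G=o): row 2 → {D,F} = (M31, F) ✓
(E=144, G=g): rows 3, 12 → {D,F} = (M85, I), (M85, I) ✓
(E=144, G=l): rows 4, 9 → {D,F} = (M61, S), (M61, S) ✓
(E=143, G=g): row 7 → {D,F} = (M99, N) ✓
(E=157, G=l): row 8 → {D,F} = (M19, M) ✓
(E=144, G=o): row 10 → {D,F} = (M39, H) ✓
(E=154, G=o): row 11 → {D,F} = (M90, O) ✓
Every {E, G} value is associated with a single {D, F} value, so {E, G} -> {D, F} holds.

Yes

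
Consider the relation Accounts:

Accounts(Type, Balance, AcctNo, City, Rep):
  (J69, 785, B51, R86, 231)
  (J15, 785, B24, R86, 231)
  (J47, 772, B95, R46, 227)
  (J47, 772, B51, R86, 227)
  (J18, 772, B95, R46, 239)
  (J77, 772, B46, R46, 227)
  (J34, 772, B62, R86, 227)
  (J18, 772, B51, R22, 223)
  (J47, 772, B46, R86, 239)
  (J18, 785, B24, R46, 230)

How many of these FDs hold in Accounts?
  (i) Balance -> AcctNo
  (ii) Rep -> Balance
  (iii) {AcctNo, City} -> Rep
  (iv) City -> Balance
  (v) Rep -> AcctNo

1

(i) Balance -> AcctNo: Balance=785: 3 rows → AcctNo takes values {B51, B24} — violation; Balance=772: 7 rows → AcctNo takes values {B95, B51, B46, B62} — violation — fails.
(ii) Rep -> Balance: every LHS value maps to a single RHS value — holds.
(iii) {AcctNo, City} -> Rep: (AcctNo=B51, City=R86): 2 rows → Rep takes values {231, 227} — violation; (AcctNo=B95, City=R46): 2 rows → Rep takes values {227, 239} — violation — fails.
(iv) City -> Balance: City=R86: 5 rows → Balance takes values {785, 772} — violation; City=R46: 4 rows → Balance takes values {772, 785} — violation — fails.
(v) Rep -> AcctNo: Rep=231: 2 rows → AcctNo takes values {B51, B24} — violation; Rep=227: 4 rows → AcctNo takes values {B95, B51, B46, B62} — violation; Rep=239: 2 rows → AcctNo takes values {B95, B46} — violation — fails.
1 of the 5 dependencies holds.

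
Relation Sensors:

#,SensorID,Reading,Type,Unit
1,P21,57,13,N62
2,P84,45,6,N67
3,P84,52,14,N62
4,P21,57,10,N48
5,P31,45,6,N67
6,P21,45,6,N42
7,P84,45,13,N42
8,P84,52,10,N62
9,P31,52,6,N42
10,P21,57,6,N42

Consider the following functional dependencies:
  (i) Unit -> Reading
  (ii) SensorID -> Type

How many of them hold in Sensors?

(i) Unit -> Reading: Unit=N62: rows 1, 3, 8 → Reading takes values {57, 52} — violation; Unit=N42: rows 6, 7, 9, 10 → Reading takes values {45, 52, 57} — violation — fails.
(ii) SensorID -> Type: SensorID=P21: rows 1, 4, 6, 10 → Type takes values {13, 10, 6} — violation; SensorID=P84: rows 2, 3, 7, 8 → Type takes values {6, 14, 13, 10} — violation — fails.
None of the 2 dependencies hold.

0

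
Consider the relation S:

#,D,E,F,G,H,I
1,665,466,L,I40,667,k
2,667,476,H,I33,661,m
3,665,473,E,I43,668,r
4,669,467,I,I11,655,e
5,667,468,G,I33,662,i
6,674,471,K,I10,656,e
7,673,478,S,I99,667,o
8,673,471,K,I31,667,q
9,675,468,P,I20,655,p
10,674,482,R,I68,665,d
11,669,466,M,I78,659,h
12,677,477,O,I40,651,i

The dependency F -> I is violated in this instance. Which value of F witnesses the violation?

K

F=L: row 1 → I = k ✓
F=H: row 2 → I = m ✓
F=E: row 3 → I = r ✓
F=I: row 4 → I = e ✓
F=G: row 5 → I = i ✓
F=K: rows 6, 8 → I takes values {e, q} — violation
F=S: row 7 → I = o ✓
F=P: row 9 → I = p ✓
F=R: row 10 → I = d ✓
F=M: row 11 → I = h ✓
F=O: row 12 → I = i ✓
The only F value with inconsistent I is F=K.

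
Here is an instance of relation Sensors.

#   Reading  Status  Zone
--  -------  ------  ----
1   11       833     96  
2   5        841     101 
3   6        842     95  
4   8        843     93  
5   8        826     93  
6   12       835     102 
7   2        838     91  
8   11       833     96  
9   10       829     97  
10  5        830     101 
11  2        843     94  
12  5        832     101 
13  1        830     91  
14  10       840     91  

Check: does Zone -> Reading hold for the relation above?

No

Zone=96: rows 1, 8 → Reading = 11, 11 ✓
Zone=101: rows 2, 10, 12 → Reading = 5, 5, 5 ✓
Zone=95: row 3 → Reading = 6 ✓
Zone=93: rows 4, 5 → Reading = 8, 8 ✓
Zone=102: row 6 → Reading = 12 ✓
Zone=91: rows 7, 13, 14 → Reading takes values {2, 1, 10} — violation
Zone=97: row 9 → Reading = 10 ✓
Zone=94: row 11 → Reading = 2 ✓
Two rows agree on Zone but differ on Reading, so Zone -> Reading does not hold.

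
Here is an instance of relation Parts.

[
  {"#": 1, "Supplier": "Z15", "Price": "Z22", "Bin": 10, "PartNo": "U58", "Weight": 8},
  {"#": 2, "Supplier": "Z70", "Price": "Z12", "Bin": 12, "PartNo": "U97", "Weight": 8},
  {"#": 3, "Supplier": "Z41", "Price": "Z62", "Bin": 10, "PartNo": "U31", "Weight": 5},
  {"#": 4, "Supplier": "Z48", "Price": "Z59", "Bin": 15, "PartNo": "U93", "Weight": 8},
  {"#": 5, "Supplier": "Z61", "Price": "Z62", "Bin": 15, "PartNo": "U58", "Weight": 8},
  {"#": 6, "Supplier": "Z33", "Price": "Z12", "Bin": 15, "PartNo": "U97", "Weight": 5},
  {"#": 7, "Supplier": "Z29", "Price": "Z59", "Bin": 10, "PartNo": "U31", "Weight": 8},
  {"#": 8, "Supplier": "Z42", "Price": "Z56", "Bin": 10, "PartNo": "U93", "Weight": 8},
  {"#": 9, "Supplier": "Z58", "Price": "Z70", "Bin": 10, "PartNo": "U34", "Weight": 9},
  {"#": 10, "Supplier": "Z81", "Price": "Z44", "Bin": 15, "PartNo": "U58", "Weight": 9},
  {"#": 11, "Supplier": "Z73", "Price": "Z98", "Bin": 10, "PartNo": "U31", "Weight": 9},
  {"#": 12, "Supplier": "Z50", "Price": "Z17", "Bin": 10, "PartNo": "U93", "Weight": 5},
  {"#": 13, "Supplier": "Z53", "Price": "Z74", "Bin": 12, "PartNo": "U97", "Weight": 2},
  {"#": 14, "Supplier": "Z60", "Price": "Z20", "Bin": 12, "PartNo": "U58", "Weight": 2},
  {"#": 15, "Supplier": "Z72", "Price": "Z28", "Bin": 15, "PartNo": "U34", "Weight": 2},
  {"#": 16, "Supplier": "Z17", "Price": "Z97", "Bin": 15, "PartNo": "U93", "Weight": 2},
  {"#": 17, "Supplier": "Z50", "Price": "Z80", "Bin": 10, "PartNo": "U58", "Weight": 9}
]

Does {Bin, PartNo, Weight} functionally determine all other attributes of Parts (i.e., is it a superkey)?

All 17 rows have distinct {Bin, PartNo, Weight} values, so {Bin, PartNo, Weight} → (all attributes) holds and {Bin, PartNo, Weight} is a superkey.

Yes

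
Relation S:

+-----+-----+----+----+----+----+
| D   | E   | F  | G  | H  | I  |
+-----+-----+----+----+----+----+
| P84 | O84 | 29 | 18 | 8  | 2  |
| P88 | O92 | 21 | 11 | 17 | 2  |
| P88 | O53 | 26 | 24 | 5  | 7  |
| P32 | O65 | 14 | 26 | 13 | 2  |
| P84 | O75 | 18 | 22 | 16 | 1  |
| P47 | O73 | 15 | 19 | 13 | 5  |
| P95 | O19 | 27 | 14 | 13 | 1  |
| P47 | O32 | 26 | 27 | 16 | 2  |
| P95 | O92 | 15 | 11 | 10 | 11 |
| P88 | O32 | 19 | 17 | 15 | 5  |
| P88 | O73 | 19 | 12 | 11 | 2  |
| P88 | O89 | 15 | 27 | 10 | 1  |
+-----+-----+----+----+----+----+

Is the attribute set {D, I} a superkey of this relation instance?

No

Two distinct rows share (D=P88, I=2), so {D, I} does not determine every attribute — not a superkey.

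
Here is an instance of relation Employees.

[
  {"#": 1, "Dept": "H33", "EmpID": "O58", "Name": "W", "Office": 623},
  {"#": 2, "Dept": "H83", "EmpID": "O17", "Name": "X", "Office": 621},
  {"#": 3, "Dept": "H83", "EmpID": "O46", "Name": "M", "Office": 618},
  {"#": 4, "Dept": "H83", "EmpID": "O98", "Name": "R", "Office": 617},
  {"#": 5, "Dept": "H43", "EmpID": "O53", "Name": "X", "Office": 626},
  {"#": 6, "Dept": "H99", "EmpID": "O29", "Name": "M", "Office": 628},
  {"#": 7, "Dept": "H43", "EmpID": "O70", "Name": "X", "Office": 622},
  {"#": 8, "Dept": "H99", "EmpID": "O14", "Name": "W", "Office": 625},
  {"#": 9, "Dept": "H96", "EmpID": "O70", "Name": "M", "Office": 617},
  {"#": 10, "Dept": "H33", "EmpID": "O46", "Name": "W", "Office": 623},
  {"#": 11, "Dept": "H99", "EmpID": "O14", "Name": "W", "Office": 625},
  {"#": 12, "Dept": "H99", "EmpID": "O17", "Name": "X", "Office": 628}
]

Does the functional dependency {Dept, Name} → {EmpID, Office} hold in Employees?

No

(Dept=H33, Name=W): rows 1, 10 → {EmpID,Office} takes values {(O58, 623), (O46, 623)} — violation
(Dept=H83, Name=X): row 2 → {EmpID,Office} = (O17, 621) ✓
(Dept=H83, Name=M): row 3 → {EmpID,Office} = (O46, 618) ✓
(Dept=H83, Name=R): row 4 → {EmpID,Office} = (O98, 617) ✓
(Dept=H43, Name=X): rows 5, 7 → {EmpID,Office} takes values {(O53, 626), (O70, 622)} — violation
(Dept=H99, Name=M): row 6 → {EmpID,Office} = (O29, 628) ✓
(Dept=H99, Name=W): rows 8, 11 → {EmpID,Office} = (O14, 625), (O14, 625) ✓
(Dept=H96, Name=M): row 9 → {EmpID,Office} = (O70, 617) ✓
(Dept=H99, Name=X): row 12 → {EmpID,Office} = (O17, 628) ✓
Two rows agree on {Dept, Name} but differ on {EmpID, Office}, so {Dept, Name} → {EmpID, Office} does not hold.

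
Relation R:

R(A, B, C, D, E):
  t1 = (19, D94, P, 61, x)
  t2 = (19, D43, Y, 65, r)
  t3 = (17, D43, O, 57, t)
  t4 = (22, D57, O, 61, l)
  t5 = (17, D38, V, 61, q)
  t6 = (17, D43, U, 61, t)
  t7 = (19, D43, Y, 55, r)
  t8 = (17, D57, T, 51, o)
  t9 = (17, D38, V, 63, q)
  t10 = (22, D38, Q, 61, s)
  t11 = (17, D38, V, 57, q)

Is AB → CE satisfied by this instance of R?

(A=19, B=D94): row 1 → {C,E} = (P, x) ✓
(A=19, B=D43): rows 2, 7 → {C,E} = (Y, r), (Y, r) ✓
(A=17, B=D43): rows 3, 6 → {C,E} takes values {(O, t), (U, t)} — violation
(A=22, B=D57): row 4 → {C,E} = (O, l) ✓
(A=17, B=D38): rows 5, 9, 11 → {C,E} = (V, q), (V, q), (V, q) ✓
(A=17, B=D57): row 8 → {C,E} = (T, o) ✓
(A=22, B=D38): row 10 → {C,E} = (Q, s) ✓
Two rows agree on AB but differ on CE, so AB → CE does not hold.

No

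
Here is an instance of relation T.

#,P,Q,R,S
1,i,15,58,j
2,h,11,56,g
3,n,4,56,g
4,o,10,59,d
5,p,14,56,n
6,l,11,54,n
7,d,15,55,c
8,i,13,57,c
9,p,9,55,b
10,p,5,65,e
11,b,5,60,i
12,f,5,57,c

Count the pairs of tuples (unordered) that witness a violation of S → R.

3

S=g: all 2 rows agree on R — 0 pairs.
S=n: violating pairs (5,6) — 1 pair.
S=c: violating pairs (7,8), (7,12) — 2 pairs.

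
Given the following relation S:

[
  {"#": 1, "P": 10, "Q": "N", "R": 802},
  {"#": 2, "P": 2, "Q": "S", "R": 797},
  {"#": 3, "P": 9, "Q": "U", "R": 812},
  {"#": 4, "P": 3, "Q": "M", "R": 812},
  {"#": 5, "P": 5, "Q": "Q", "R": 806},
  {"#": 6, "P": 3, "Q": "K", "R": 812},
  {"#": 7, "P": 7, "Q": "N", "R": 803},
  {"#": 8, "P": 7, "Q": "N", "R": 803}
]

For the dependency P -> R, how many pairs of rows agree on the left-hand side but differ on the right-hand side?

0

P=3: all 2 rows agree on R — 0 pairs.
P=7: all 2 rows agree on R — 0 pairs.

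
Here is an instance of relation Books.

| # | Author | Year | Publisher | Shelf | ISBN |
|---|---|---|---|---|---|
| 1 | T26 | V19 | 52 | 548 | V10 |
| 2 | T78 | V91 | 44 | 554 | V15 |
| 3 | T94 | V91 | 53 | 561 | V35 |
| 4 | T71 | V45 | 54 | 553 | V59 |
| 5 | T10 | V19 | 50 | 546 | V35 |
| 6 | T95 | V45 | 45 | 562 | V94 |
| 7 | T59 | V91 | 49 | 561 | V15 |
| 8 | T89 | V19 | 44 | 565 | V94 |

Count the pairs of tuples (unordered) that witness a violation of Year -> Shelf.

Year=V19: violating pairs (1,5), (1,8), (5,8) — 3 pairs.
Year=V91: violating pairs (2,3), (2,7) — 2 pairs.
Year=V45: violating pairs (4,6) — 1 pair.

6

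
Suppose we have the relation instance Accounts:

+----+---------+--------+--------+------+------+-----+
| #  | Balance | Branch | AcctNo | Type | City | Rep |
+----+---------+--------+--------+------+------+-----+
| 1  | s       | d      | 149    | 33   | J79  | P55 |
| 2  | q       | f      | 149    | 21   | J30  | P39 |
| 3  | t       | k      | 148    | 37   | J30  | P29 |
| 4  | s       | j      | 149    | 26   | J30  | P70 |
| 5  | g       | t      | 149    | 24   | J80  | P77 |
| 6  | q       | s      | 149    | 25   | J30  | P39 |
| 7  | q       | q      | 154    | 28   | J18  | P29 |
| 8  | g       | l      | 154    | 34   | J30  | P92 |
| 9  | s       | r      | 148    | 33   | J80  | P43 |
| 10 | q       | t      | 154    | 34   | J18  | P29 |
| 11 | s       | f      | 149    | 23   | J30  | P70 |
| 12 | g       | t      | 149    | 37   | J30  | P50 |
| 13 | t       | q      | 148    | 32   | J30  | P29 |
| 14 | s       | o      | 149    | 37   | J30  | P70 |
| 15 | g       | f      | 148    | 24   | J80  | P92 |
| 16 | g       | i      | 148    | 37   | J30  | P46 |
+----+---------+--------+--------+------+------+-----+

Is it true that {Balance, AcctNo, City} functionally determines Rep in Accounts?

(Balance=s, AcctNo=149, City=J79): row 1 → Rep = P55 ✓
(Balance=q, AcctNo=149, City=J30): rows 2, 6 → Rep = P39, P39 ✓
(Balance=t, AcctNo=148, City=J30): rows 3, 13 → Rep = P29, P29 ✓
(Balance=s, AcctNo=149, City=J30): rows 4, 11, 14 → Rep = P70, P70, P70 ✓
(Balance=g, AcctNo=149, City=J80): row 5 → Rep = P77 ✓
(Balance=q, AcctNo=154, City=J18): rows 7, 10 → Rep = P29, P29 ✓
(Balance=g, AcctNo=154, City=J30): row 8 → Rep = P92 ✓
(Balance=s, AcctNo=148, City=J80): row 9 → Rep = P43 ✓
(Balance=g, AcctNo=149, City=J30): row 12 → Rep = P50 ✓
(Balance=g, AcctNo=148, City=J80): row 15 → Rep = P92 ✓
(Balance=g, AcctNo=148, City=J30): row 16 → Rep = P46 ✓
Every {Balance, AcctNo, City} value is associated with a single Rep value, so {Balance, AcctNo, City} → Rep holds.

Yes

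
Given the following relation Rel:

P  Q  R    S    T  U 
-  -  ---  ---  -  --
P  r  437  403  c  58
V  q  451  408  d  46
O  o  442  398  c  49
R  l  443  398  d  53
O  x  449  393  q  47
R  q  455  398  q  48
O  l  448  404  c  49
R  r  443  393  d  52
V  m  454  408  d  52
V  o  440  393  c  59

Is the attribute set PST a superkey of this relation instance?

Two distinct rows share (P=V, S=408, T=d), so PST does not determine every attribute — not a superkey.

No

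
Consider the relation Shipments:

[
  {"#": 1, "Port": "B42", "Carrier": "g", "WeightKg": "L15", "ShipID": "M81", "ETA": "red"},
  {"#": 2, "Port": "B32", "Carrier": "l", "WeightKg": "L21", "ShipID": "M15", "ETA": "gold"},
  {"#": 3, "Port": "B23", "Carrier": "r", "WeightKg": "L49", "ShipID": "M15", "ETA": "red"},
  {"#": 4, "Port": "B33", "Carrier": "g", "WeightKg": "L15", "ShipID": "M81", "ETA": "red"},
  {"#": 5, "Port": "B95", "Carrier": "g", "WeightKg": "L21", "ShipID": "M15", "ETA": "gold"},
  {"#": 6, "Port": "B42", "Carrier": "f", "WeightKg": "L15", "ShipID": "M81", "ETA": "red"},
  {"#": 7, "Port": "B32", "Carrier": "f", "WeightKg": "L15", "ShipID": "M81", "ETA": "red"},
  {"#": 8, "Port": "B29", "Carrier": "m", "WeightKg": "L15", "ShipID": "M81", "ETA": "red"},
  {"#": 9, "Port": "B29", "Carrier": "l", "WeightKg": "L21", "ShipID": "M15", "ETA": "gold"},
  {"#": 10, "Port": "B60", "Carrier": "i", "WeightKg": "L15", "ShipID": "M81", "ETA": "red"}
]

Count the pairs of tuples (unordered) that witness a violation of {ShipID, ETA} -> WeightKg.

(ShipID=M81, ETA=red): all 6 rows agree on WeightKg — 0 pairs.
(ShipID=M15, ETA=gold): all 3 rows agree on WeightKg — 0 pairs.

0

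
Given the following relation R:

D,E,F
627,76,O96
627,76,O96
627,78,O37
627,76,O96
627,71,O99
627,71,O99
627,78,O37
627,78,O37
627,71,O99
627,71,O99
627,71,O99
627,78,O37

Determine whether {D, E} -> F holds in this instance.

(D=627, E=76): 3 rows → F = O96, O96, O96 ✓
(D=627, E=78): 4 rows → F = O37, O37, O37, O37 ✓
(D=627, E=71): 5 rows → F = O99, O99, O99, O99, O99 ✓
Every {D, E} value is associated with a single F value, so {D, E} -> F holds.

Yes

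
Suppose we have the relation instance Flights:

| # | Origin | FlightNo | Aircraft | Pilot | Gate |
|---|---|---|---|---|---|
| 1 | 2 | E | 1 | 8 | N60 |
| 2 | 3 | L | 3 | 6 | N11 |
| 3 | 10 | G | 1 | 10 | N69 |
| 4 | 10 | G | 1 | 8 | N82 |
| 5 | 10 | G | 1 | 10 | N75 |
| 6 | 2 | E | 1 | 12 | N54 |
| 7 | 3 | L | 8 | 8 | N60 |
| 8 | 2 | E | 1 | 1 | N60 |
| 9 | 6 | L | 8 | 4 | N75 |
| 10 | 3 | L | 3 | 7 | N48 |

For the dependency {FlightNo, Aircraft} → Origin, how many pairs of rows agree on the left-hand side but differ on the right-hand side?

(FlightNo=E, Aircraft=1): all 3 rows agree on Origin — 0 pairs.
(FlightNo=L, Aircraft=3): all 2 rows agree on Origin — 0 pairs.
(FlightNo=G, Aircraft=1): all 3 rows agree on Origin — 0 pairs.
(FlightNo=L, Aircraft=8): violating pairs (7,9) — 1 pair.

1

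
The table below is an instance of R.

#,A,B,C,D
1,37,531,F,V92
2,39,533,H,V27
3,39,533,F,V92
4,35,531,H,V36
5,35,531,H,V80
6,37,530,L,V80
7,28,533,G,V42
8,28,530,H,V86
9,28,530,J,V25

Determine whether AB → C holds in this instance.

(A=37, B=531): row 1 → C = F ✓
(A=39, B=533): rows 2, 3 → C takes values {H, F} — violation
(A=35, B=531): rows 4, 5 → C = H, H ✓
(A=37, B=530): row 6 → C = L ✓
(A=28, B=533): row 7 → C = G ✓
(A=28, B=530): rows 8, 9 → C takes values {H, J} — violation
Two rows agree on AB but differ on C, so AB → C does not hold.

No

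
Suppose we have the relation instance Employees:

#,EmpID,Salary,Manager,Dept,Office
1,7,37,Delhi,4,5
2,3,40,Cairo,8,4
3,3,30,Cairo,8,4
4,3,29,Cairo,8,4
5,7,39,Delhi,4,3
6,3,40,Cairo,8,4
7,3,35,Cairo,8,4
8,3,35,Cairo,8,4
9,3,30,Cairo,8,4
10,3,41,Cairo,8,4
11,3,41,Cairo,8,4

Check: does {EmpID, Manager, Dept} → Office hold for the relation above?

No

(EmpID=7, Manager=Delhi, Dept=4): rows 1, 5 → Office takes values {5, 3} — violation
(EmpID=3, Manager=Cairo, Dept=8): rows 2, 3, 4, 6, 7, 8, 9, 10, 11 → Office = 4, 4, 4, 4, 4, 4, 4, 4, 4 ✓
Two rows agree on {EmpID, Manager, Dept} but differ on Office, so {EmpID, Manager, Dept} → Office does not hold.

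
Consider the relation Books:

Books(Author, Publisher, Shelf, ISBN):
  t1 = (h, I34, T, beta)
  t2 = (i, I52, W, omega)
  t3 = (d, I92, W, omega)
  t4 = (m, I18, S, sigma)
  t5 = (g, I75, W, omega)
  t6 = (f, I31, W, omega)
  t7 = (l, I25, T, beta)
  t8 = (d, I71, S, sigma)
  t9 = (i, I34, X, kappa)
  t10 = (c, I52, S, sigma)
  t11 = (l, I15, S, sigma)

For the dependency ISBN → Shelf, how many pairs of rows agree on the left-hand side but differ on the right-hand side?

ISBN=beta: all 2 rows agree on Shelf — 0 pairs.
ISBN=omega: all 4 rows agree on Shelf — 0 pairs.
ISBN=sigma: all 4 rows agree on Shelf — 0 pairs.

0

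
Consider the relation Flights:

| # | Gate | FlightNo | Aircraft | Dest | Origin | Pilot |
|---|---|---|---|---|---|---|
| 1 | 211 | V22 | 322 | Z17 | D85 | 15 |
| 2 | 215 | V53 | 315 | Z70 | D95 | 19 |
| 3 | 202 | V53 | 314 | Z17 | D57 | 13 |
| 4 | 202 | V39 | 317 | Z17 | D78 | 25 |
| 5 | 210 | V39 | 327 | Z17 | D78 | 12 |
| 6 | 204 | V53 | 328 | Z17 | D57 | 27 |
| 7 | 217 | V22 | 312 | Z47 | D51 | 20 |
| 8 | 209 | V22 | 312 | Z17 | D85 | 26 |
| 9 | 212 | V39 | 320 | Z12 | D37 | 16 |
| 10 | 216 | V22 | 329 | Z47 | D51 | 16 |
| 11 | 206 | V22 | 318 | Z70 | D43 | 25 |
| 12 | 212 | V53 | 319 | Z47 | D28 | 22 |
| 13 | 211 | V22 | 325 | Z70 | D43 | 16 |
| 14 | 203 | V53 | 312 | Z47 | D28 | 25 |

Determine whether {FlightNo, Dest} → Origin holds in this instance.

(FlightNo=V22, Dest=Z17): rows 1, 8 → Origin = D85, D85 ✓
(FlightNo=V53, Dest=Z70): row 2 → Origin = D95 ✓
(FlightNo=V53, Dest=Z17): rows 3, 6 → Origin = D57, D57 ✓
(FlightNo=V39, Dest=Z17): rows 4, 5 → Origin = D78, D78 ✓
(FlightNo=V22, Dest=Z47): rows 7, 10 → Origin = D51, D51 ✓
(FlightNo=V39, Dest=Z12): row 9 → Origin = D37 ✓
(FlightNo=V22, Dest=Z70): rows 11, 13 → Origin = D43, D43 ✓
(FlightNo=V53, Dest=Z47): rows 12, 14 → Origin = D28, D28 ✓
Every {FlightNo, Dest} value is associated with a single Origin value, so {FlightNo, Dest} → Origin holds.

Yes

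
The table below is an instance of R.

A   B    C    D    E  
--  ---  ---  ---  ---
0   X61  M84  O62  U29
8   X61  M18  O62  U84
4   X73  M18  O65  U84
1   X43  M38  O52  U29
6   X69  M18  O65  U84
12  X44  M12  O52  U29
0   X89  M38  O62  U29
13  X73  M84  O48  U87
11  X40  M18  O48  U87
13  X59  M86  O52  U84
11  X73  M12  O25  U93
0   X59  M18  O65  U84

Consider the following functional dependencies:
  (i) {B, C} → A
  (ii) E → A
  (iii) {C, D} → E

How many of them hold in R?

(i) {B, C} → A: every LHS value maps to a single RHS value — holds.
(ii) E → A: E=U29: 4 rows → A takes values {0, 1, 12} — violation; E=U84: 5 rows → A takes values {8, 4, 6, 13, 0} — violation; E=U87: 2 rows → A takes values {13, 11} — violation — fails.
(iii) {C, D} → E: every LHS value maps to a single RHS value — holds.
2 of the 3 dependencies hold.

2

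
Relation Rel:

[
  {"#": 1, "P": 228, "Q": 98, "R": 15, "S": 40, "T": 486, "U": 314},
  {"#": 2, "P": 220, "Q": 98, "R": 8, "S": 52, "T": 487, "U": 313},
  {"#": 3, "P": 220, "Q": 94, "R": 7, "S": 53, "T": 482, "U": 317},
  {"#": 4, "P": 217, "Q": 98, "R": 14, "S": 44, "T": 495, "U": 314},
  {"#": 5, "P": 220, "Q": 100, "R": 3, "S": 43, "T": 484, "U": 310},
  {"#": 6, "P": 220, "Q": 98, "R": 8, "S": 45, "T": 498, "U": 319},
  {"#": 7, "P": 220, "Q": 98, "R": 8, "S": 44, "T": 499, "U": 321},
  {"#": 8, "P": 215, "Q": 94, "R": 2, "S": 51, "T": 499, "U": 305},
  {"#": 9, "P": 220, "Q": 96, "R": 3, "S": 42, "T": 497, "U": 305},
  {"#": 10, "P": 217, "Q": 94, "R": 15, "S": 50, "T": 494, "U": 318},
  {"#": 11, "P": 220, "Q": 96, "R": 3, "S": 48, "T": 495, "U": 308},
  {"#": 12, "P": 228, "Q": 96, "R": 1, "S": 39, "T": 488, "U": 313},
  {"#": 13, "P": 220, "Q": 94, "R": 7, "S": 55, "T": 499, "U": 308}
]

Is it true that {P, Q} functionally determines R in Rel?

(P=228, Q=98): row 1 → R = 15 ✓
(P=220, Q=98): rows 2, 6, 7 → R = 8, 8, 8 ✓
(P=220, Q=94): rows 3, 13 → R = 7, 7 ✓
(P=217, Q=98): row 4 → R = 14 ✓
(P=220, Q=100): row 5 → R = 3 ✓
(P=215, Q=94): row 8 → R = 2 ✓
(P=220, Q=96): rows 9, 11 → R = 3, 3 ✓
(P=217, Q=94): row 10 → R = 15 ✓
(P=228, Q=96): row 12 → R = 1 ✓
Every {P, Q} value is associated with a single R value, so {P, Q} → R holds.

Yes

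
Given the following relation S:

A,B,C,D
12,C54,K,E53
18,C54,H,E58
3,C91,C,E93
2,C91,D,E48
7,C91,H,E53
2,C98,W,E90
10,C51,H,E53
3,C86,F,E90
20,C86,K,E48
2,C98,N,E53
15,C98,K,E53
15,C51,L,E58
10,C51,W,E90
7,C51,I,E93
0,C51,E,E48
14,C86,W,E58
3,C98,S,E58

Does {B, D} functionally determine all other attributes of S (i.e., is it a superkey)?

No

Two distinct rows share (B=C98, D=E53), so {B, D} does not determine every attribute — not a superkey.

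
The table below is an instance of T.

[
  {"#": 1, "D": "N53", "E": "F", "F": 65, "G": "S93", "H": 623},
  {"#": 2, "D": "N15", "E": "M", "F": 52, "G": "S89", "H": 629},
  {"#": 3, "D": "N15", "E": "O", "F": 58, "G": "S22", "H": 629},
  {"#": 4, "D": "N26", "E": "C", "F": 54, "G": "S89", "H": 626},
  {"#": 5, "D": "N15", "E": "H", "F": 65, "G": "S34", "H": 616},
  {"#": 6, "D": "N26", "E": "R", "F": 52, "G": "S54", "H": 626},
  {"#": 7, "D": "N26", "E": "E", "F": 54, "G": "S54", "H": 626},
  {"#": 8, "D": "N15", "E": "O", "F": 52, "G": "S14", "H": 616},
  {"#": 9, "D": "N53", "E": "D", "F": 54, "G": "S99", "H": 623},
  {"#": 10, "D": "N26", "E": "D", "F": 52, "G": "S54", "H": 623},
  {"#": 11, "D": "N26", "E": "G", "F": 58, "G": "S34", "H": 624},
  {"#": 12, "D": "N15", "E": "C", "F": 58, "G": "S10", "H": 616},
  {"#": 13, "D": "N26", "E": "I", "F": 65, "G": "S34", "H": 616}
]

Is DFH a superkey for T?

Rows 4 and 7 have the same DFH value (D=N26, F=54, H=626) but are distinct tuples, so DFH does not determine every attribute — not a superkey.

No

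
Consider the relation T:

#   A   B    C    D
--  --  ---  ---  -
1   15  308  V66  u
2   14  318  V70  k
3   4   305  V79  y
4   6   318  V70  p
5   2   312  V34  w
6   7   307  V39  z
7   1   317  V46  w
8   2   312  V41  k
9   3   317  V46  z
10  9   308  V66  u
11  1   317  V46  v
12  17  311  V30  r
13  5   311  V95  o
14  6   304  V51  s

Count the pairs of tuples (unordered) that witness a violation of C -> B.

0

C=V66: all 2 rows agree on B — 0 pairs.
C=V70: all 2 rows agree on B — 0 pairs.
C=V46: all 3 rows agree on B — 0 pairs.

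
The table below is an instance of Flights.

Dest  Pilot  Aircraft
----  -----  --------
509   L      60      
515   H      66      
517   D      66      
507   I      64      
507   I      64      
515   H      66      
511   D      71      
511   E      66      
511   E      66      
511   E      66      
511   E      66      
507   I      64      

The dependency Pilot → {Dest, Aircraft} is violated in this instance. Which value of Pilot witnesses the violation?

D

Pilot=L: 1 row → {Dest,Aircraft} = (509, 60) ✓
Pilot=H: 2 rows → {Dest,Aircraft} = (515, 66), (515, 66) ✓
Pilot=D: 2 rows → {Dest,Aircraft} takes values {(517, 66), (511, 71)} — violation
Pilot=I: 3 rows → {Dest,Aircraft} = (507, 64), (507, 64), (507, 64) ✓
Pilot=E: 4 rows → {Dest,Aircraft} = (511, 66), (511, 66), (511, 66), (511, 66) ✓
The only Pilot value with inconsistent RHS is Pilot=D.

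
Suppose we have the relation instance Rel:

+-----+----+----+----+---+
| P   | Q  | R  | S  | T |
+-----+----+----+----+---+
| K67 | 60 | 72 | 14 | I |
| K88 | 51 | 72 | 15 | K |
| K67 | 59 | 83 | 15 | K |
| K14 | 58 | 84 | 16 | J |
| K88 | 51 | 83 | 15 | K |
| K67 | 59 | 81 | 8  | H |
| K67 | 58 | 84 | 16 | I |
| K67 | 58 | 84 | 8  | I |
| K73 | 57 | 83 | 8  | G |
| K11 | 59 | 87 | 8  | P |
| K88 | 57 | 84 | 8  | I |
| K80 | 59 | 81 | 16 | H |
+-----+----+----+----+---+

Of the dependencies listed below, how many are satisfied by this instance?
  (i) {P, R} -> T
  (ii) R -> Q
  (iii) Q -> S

(i) {P, R} -> T: every LHS value maps to a single RHS value — holds.
(ii) R -> Q: R=72: 2 rows → Q takes values {60, 51} — violation; R=83: 3 rows → Q takes values {59, 51, 57} — violation; R=84: 4 rows → Q takes values {58, 57} — violation — fails.
(iii) Q -> S: Q=59: 4 rows → S takes values {15, 8, 16} — violation; Q=58: 3 rows → S takes values {16, 8} — violation — fails.
1 of the 3 dependencies holds.

1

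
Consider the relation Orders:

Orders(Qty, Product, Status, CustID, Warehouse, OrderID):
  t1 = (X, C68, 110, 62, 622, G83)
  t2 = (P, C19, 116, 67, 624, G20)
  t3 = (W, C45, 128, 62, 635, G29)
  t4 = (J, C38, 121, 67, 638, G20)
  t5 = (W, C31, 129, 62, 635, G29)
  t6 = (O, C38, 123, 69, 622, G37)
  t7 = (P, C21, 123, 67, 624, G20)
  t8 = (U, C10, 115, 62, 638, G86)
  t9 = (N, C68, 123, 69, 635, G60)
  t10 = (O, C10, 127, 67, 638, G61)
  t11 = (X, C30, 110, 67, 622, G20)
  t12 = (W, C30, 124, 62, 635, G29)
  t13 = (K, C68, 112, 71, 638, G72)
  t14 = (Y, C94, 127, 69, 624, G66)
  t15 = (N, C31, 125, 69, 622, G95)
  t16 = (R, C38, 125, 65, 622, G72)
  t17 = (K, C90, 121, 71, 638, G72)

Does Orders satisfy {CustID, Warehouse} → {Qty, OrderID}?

(CustID=62, Warehouse=622): row 1 → {Qty,OrderID} = (X, G83) ✓
(CustID=67, Warehouse=624): rows 2, 7 → {Qty,OrderID} = (P, G20), (P, G20) ✓
(CustID=62, Warehouse=635): rows 3, 5, 12 → {Qty,OrderID} = (W, G29), (W, G29), (W, G29) ✓
(CustID=67, Warehouse=638): rows 4, 10 → {Qty,OrderID} takes values {(J, G20), (O, G61)} — violation
(CustID=69, Warehouse=622): rows 6, 15 → {Qty,OrderID} takes values {(O, G37), (N, G95)} — violation
(CustID=62, Warehouse=638): row 8 → {Qty,OrderID} = (U, G86) ✓
(CustID=69, Warehouse=635): row 9 → {Qty,OrderID} = (N, G60) ✓
(CustID=67, Warehouse=622): row 11 → {Qty,OrderID} = (X, G20) ✓
(CustID=71, Warehouse=638): rows 13, 17 → {Qty,OrderID} = (K, G72), (K, G72) ✓
(CustID=69, Warehouse=624): row 14 → {Qty,OrderID} = (Y, G66) ✓
(CustID=65, Warehouse=622): row 16 → {Qty,OrderID} = (R, G72) ✓
Two rows agree on {CustID, Warehouse} but differ on {Qty, OrderID}, so {CustID, Warehouse} → {Qty, OrderID} does not hold.

No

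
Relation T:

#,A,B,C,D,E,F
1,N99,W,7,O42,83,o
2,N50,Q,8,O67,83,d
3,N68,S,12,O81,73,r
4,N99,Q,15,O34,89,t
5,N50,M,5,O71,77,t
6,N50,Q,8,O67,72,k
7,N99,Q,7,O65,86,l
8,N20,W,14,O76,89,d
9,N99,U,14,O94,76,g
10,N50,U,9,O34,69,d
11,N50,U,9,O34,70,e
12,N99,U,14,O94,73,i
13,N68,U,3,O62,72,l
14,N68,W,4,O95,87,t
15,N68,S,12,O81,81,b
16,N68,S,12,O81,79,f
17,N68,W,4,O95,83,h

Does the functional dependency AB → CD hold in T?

(A=N99, B=W): row 1 → {C,D} = (7, O42) ✓
(A=N50, B=Q): rows 2, 6 → {C,D} = (8, O67), (8, O67) ✓
(A=N68, B=S): rows 3, 15, 16 → {C,D} = (12, O81), (12, O81), (12, O81) ✓
(A=N99, B=Q): rows 4, 7 → {C,D} takes values {(15, O34), (7, O65)} — violation
(A=N50, B=M): row 5 → {C,D} = (5, O71) ✓
(A=N20, B=W): row 8 → {C,D} = (14, O76) ✓
(A=N99, B=U): rows 9, 12 → {C,D} = (14, O94), (14, O94) ✓
(A=N50, B=U): rows 10, 11 → {C,D} = (9, O34), (9, O34) ✓
(A=N68, B=U): row 13 → {C,D} = (3, O62) ✓
(A=N68, B=W): rows 14, 17 → {C,D} = (4, O95), (4, O95) ✓
Two rows agree on AB but differ on CD, so AB → CD does not hold.

No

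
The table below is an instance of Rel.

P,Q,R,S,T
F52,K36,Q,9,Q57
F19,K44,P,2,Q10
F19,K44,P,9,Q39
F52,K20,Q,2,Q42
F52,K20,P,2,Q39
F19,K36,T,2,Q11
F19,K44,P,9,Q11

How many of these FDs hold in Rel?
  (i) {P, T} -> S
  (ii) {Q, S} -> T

(i) {P, T} -> S: (P=F19, T=Q11): 2 rows → S takes values {2, 9} — violation — fails.
(ii) {Q, S} -> T: (Q=K44, S=9): 2 rows → T takes values {Q39, Q11} — violation; (Q=K20, S=2): 2 rows → T takes values {Q42, Q39} — violation — fails.
None of the 2 dependencies hold.

0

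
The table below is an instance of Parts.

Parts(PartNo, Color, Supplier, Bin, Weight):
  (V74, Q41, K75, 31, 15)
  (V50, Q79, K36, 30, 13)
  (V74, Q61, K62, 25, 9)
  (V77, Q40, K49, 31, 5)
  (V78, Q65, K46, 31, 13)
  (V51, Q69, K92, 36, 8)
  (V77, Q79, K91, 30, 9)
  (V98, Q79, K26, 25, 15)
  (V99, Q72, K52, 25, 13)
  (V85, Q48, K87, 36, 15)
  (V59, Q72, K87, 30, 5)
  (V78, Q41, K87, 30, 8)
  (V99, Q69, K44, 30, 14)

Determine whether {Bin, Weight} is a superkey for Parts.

Yes

All 13 rows have distinct {Bin, Weight} values, so {Bin, Weight} → (all attributes) holds and {Bin, Weight} is a superkey.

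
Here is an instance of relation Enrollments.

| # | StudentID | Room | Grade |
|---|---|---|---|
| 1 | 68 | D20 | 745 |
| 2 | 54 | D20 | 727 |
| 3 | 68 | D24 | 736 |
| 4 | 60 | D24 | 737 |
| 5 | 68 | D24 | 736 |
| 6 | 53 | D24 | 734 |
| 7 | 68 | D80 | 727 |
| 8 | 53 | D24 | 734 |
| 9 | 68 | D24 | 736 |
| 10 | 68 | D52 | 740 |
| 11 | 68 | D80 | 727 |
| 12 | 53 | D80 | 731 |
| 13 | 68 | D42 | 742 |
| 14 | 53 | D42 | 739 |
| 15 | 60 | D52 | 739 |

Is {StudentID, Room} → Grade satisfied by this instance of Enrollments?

(StudentID=68, Room=D20): row 1 → Grade = 745 ✓
(StudentID=54, Room=D20): row 2 → Grade = 727 ✓
(StudentID=68, Room=D24): rows 3, 5, 9 → Grade = 736, 736, 736 ✓
(StudentID=60, Room=D24): row 4 → Grade = 737 ✓
(StudentID=53, Room=D24): rows 6, 8 → Grade = 734, 734 ✓
(StudentID=68, Room=D80): rows 7, 11 → Grade = 727, 727 ✓
(StudentID=68, Room=D52): row 10 → Grade = 740 ✓
(StudentID=53, Room=D80): row 12 → Grade = 731 ✓
(StudentID=68, Room=D42): row 13 → Grade = 742 ✓
(StudentID=53, Room=D42): row 14 → Grade = 739 ✓
(StudentID=60, Room=D52): row 15 → Grade = 739 ✓
Every {StudentID, Room} value is associated with a single Grade value, so {StudentID, Room} → Grade holds.

Yes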